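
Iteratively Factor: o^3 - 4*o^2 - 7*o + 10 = (o - 5)*(o^2 + o - 2) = (o - 5)*(o - 1)*(o + 2)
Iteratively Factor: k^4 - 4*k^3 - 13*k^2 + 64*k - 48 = (k + 4)*(k^3 - 8*k^2 + 19*k - 12) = (k - 4)*(k + 4)*(k^2 - 4*k + 3) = (k - 4)*(k - 1)*(k + 4)*(k - 3)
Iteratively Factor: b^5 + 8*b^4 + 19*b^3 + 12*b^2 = (b)*(b^4 + 8*b^3 + 19*b^2 + 12*b) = b*(b + 3)*(b^3 + 5*b^2 + 4*b) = b^2*(b + 3)*(b^2 + 5*b + 4) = b^2*(b + 3)*(b + 4)*(b + 1)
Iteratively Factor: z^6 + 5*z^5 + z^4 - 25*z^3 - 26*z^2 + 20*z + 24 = (z - 1)*(z^5 + 6*z^4 + 7*z^3 - 18*z^2 - 44*z - 24) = (z - 1)*(z + 2)*(z^4 + 4*z^3 - z^2 - 16*z - 12) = (z - 2)*(z - 1)*(z + 2)*(z^3 + 6*z^2 + 11*z + 6) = (z - 2)*(z - 1)*(z + 1)*(z + 2)*(z^2 + 5*z + 6) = (z - 2)*(z - 1)*(z + 1)*(z + 2)^2*(z + 3)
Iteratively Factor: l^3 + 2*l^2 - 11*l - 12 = (l + 4)*(l^2 - 2*l - 3) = (l + 1)*(l + 4)*(l - 3)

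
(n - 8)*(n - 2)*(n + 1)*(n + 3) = n^4 - 6*n^3 - 21*n^2 + 34*n + 48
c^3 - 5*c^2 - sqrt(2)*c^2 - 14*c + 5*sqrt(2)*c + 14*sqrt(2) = (c - 7)*(c + 2)*(c - sqrt(2))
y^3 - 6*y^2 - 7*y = y*(y - 7)*(y + 1)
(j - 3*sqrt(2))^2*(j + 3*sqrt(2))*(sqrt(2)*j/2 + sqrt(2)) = sqrt(2)*j^4/2 - 3*j^3 + sqrt(2)*j^3 - 9*sqrt(2)*j^2 - 6*j^2 - 18*sqrt(2)*j + 54*j + 108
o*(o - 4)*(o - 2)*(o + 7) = o^4 + o^3 - 34*o^2 + 56*o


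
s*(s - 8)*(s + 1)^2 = s^4 - 6*s^3 - 15*s^2 - 8*s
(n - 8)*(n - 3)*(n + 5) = n^3 - 6*n^2 - 31*n + 120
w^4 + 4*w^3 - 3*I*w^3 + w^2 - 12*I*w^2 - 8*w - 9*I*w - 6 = (w + 3)*(w - 2*I)*(-I*w - I)*(I*w + 1)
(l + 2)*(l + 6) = l^2 + 8*l + 12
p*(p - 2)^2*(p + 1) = p^4 - 3*p^3 + 4*p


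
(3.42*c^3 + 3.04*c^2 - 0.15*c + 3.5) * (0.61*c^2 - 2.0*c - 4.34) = 2.0862*c^5 - 4.9856*c^4 - 21.0143*c^3 - 10.7586*c^2 - 6.349*c - 15.19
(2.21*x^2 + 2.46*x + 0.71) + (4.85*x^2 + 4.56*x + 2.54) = 7.06*x^2 + 7.02*x + 3.25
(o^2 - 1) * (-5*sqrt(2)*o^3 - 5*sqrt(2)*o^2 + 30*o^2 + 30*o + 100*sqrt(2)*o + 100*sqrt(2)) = -5*sqrt(2)*o^5 - 5*sqrt(2)*o^4 + 30*o^4 + 30*o^3 + 105*sqrt(2)*o^3 - 30*o^2 + 105*sqrt(2)*o^2 - 100*sqrt(2)*o - 30*o - 100*sqrt(2)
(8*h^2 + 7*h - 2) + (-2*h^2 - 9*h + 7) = 6*h^2 - 2*h + 5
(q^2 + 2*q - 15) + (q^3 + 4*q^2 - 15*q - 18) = q^3 + 5*q^2 - 13*q - 33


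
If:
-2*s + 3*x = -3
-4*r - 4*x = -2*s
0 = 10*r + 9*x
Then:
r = 27/26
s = -3/13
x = -15/13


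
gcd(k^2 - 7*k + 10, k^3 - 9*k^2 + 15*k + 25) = k - 5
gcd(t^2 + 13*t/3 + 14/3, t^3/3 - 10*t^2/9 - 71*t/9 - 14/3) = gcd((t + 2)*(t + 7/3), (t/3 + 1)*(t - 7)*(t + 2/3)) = 1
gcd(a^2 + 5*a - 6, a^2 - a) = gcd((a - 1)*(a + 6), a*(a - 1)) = a - 1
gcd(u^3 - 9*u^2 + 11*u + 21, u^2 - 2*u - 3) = u^2 - 2*u - 3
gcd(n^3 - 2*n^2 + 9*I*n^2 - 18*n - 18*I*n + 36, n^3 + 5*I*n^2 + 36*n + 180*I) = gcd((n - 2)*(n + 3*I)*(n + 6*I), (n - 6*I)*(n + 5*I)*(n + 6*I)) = n + 6*I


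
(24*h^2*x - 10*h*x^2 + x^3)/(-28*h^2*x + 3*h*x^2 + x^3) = (-6*h + x)/(7*h + x)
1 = 1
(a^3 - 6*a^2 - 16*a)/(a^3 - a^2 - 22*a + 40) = a*(a^2 - 6*a - 16)/(a^3 - a^2 - 22*a + 40)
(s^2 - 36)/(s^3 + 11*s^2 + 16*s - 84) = (s - 6)/(s^2 + 5*s - 14)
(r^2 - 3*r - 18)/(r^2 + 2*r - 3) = (r - 6)/(r - 1)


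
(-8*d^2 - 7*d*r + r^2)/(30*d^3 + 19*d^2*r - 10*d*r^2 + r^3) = (-8*d + r)/(30*d^2 - 11*d*r + r^2)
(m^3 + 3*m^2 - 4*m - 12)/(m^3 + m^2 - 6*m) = (m + 2)/m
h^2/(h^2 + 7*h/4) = 4*h/(4*h + 7)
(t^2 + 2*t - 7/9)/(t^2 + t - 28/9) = (3*t - 1)/(3*t - 4)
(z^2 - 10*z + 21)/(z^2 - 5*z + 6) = (z - 7)/(z - 2)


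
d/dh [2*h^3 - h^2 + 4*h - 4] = 6*h^2 - 2*h + 4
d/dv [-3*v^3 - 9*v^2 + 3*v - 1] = -9*v^2 - 18*v + 3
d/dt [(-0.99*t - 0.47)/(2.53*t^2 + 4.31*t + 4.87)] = (2.5047*t^2 + 2.3782*t - 2.7956)/(6.4009*t^4 + 21.8086*t^3 + 43.2183*t^2 + 41.9794*t + 23.7169)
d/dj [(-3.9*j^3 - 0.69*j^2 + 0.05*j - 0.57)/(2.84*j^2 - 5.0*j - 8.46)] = (-11.076*j^4 + 39.0*j^3 + 102.29*j^2 + 14.9124*j - 3.273)/(8.0656*j^4 - 28.4*j^3 - 23.0528*j^2 + 84.6*j + 71.5716)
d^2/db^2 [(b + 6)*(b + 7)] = 2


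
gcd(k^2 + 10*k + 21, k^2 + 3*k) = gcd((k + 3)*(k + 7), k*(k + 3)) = k + 3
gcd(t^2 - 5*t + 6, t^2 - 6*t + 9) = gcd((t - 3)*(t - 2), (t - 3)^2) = t - 3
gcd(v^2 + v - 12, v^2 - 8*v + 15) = v - 3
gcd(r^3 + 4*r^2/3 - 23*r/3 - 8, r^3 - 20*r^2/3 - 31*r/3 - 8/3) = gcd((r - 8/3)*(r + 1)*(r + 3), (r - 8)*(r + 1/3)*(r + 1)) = r + 1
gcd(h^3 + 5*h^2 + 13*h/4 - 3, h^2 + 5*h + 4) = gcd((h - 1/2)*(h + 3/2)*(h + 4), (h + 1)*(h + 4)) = h + 4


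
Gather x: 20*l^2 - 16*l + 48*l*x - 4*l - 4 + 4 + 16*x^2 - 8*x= 20*l^2 - 20*l + 16*x^2 + x*(48*l - 8)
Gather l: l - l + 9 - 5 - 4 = 0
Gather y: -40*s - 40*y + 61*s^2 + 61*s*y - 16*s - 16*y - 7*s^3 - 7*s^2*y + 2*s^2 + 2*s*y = -7*s^3 + 63*s^2 - 56*s + y*(-7*s^2 + 63*s - 56)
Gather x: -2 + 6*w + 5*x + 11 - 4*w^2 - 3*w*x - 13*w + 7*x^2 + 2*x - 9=-4*w^2 - 7*w + 7*x^2 + x*(7 - 3*w)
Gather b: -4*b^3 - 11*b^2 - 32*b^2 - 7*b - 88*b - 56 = -4*b^3 - 43*b^2 - 95*b - 56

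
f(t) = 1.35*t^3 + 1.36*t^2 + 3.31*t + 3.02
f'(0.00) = 3.31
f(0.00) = 3.02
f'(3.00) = 47.92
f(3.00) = 61.64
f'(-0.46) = 2.92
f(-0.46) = 1.65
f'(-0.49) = 2.95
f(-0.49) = 1.57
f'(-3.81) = 51.74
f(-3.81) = -64.51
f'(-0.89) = 4.10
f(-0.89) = 0.20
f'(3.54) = 63.69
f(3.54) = 91.67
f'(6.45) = 189.34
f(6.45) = 443.20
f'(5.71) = 150.89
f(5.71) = 317.59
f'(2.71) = 40.42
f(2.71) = 48.85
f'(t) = 4.05*t^2 + 2.72*t + 3.31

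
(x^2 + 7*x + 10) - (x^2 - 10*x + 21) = 17*x - 11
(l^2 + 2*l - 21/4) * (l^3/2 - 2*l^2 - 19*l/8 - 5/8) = l^5/2 - l^4 - 9*l^3 + 41*l^2/8 + 359*l/32 + 105/32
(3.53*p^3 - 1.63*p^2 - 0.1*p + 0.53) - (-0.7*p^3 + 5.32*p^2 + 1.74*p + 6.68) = 4.23*p^3 - 6.95*p^2 - 1.84*p - 6.15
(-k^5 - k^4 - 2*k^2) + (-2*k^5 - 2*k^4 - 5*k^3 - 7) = -3*k^5 - 3*k^4 - 5*k^3 - 2*k^2 - 7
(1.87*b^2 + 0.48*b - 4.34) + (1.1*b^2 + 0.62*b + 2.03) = 2.97*b^2 + 1.1*b - 2.31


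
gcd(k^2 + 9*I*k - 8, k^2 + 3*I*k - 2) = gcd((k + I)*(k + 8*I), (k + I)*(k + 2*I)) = k + I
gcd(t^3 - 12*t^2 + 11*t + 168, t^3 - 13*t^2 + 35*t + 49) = t - 7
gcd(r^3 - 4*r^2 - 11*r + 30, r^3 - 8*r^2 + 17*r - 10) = r^2 - 7*r + 10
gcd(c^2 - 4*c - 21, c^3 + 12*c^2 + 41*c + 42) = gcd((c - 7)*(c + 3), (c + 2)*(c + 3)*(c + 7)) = c + 3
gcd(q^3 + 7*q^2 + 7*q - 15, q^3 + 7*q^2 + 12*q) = q + 3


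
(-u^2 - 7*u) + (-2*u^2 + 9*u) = -3*u^2 + 2*u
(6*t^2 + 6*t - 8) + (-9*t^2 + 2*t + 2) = -3*t^2 + 8*t - 6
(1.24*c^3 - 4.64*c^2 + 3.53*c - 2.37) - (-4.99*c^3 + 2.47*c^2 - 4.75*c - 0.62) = 6.23*c^3 - 7.11*c^2 + 8.28*c - 1.75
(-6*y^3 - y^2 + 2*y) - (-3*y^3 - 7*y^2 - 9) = -3*y^3 + 6*y^2 + 2*y + 9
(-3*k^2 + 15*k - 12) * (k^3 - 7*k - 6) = -3*k^5 + 15*k^4 + 9*k^3 - 87*k^2 - 6*k + 72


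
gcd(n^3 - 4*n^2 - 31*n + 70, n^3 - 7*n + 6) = n - 2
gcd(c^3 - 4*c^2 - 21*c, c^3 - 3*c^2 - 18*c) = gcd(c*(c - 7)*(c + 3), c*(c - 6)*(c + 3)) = c^2 + 3*c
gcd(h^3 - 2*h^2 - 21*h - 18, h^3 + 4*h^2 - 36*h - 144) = h - 6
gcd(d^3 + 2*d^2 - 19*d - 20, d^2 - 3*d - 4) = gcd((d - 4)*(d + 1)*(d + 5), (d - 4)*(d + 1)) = d^2 - 3*d - 4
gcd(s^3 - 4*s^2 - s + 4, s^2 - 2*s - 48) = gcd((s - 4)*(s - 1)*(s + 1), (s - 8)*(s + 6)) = 1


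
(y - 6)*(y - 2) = y^2 - 8*y + 12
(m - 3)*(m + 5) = m^2 + 2*m - 15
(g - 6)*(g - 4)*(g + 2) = g^3 - 8*g^2 + 4*g + 48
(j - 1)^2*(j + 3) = j^3 + j^2 - 5*j + 3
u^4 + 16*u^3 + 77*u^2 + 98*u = u*(u + 2)*(u + 7)^2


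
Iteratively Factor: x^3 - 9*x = (x + 3)*(x^2 - 3*x) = x*(x + 3)*(x - 3)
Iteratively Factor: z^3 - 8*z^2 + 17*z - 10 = (z - 5)*(z^2 - 3*z + 2) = (z - 5)*(z - 2)*(z - 1)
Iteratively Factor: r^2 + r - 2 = (r - 1)*(r + 2)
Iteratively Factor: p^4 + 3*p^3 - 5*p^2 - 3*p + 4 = (p - 1)*(p^3 + 4*p^2 - p - 4) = (p - 1)*(p + 1)*(p^2 + 3*p - 4) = (p - 1)*(p + 1)*(p + 4)*(p - 1)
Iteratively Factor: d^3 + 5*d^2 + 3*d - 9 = (d + 3)*(d^2 + 2*d - 3) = (d + 3)^2*(d - 1)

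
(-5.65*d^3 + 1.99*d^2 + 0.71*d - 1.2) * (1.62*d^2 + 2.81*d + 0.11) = -9.153*d^5 - 12.6527*d^4 + 6.1206*d^3 + 0.27*d^2 - 3.2939*d - 0.132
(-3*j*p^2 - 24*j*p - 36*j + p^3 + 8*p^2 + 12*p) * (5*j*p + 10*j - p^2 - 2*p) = -15*j^2*p^3 - 150*j^2*p^2 - 420*j^2*p - 360*j^2 + 8*j*p^4 + 80*j*p^3 + 224*j*p^2 + 192*j*p - p^5 - 10*p^4 - 28*p^3 - 24*p^2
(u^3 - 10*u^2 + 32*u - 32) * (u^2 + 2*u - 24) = u^5 - 8*u^4 - 12*u^3 + 272*u^2 - 832*u + 768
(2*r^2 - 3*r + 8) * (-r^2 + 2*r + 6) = -2*r^4 + 7*r^3 - 2*r^2 - 2*r + 48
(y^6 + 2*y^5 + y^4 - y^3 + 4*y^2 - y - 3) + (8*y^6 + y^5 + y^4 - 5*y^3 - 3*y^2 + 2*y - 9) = 9*y^6 + 3*y^5 + 2*y^4 - 6*y^3 + y^2 + y - 12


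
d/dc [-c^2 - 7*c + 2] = -2*c - 7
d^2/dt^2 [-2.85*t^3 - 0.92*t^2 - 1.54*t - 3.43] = -17.1*t - 1.84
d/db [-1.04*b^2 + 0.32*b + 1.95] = 0.32 - 2.08*b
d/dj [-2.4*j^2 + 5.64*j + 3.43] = 5.64 - 4.8*j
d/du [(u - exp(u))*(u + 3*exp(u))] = 2*u*exp(u) + 2*u - 6*exp(2*u) + 2*exp(u)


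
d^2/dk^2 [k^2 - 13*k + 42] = 2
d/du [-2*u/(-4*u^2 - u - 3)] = 2*(3 - 4*u^2)/(16*u^4 + 8*u^3 + 25*u^2 + 6*u + 9)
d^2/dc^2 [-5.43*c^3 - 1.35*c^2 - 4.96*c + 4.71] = -32.58*c - 2.7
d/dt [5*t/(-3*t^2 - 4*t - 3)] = 15*(t^2 - 1)/(9*t^4 + 24*t^3 + 34*t^2 + 24*t + 9)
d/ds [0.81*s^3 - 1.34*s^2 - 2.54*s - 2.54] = 2.43*s^2 - 2.68*s - 2.54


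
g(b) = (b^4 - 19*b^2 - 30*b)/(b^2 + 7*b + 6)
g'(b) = (-2*b - 7)*(b^4 - 19*b^2 - 30*b)/(b^2 + 7*b + 6)^2 + (4*b^3 - 38*b - 30)/(b^2 + 7*b + 6) = (2*b^5 + 21*b^4 + 24*b^3 - 103*b^2 - 228*b - 180)/(b^4 + 14*b^3 + 61*b^2 + 84*b + 36)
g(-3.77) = -7.29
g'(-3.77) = 17.00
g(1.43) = -4.30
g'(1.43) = -1.68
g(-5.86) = -1032.56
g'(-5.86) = 8062.81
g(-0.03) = 0.15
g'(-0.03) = -5.17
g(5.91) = 4.61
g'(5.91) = 5.89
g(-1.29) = -7.21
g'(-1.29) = -30.98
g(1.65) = -4.63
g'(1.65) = -1.34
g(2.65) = -5.18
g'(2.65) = 0.24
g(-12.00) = 278.18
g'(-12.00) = -26.62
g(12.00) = 75.38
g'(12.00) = 17.47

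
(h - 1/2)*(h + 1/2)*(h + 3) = h^3 + 3*h^2 - h/4 - 3/4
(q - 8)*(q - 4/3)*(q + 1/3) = q^3 - 9*q^2 + 68*q/9 + 32/9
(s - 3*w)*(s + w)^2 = s^3 - s^2*w - 5*s*w^2 - 3*w^3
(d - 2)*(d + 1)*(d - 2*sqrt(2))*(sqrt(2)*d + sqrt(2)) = sqrt(2)*d^4 - 4*d^3 - 3*sqrt(2)*d^2 - 2*sqrt(2)*d + 12*d + 8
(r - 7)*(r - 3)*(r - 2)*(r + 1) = r^4 - 11*r^3 + 29*r^2 - r - 42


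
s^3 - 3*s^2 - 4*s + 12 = (s - 3)*(s - 2)*(s + 2)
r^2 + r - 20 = (r - 4)*(r + 5)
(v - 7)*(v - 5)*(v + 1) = v^3 - 11*v^2 + 23*v + 35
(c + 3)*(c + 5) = c^2 + 8*c + 15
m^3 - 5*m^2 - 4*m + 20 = (m - 5)*(m - 2)*(m + 2)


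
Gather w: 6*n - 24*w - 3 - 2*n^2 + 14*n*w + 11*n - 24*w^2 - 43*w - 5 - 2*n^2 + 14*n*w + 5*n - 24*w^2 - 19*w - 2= -4*n^2 + 22*n - 48*w^2 + w*(28*n - 86) - 10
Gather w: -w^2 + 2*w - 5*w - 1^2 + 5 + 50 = -w^2 - 3*w + 54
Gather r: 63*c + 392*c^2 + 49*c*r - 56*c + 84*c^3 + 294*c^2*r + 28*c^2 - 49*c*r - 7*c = 84*c^3 + 294*c^2*r + 420*c^2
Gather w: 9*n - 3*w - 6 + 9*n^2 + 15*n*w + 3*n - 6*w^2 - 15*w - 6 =9*n^2 + 12*n - 6*w^2 + w*(15*n - 18) - 12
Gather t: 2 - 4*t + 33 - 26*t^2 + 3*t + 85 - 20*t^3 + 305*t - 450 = -20*t^3 - 26*t^2 + 304*t - 330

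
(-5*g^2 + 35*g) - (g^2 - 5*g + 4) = -6*g^2 + 40*g - 4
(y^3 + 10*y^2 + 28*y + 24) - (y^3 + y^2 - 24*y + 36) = 9*y^2 + 52*y - 12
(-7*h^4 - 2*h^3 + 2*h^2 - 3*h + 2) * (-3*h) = 21*h^5 + 6*h^4 - 6*h^3 + 9*h^2 - 6*h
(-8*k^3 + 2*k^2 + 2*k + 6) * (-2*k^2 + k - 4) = 16*k^5 - 12*k^4 + 30*k^3 - 18*k^2 - 2*k - 24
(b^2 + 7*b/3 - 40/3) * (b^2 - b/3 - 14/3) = b^4 + 2*b^3 - 169*b^2/9 - 58*b/9 + 560/9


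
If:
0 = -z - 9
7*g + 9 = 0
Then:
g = -9/7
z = -9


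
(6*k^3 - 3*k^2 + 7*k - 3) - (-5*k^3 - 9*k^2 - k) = 11*k^3 + 6*k^2 + 8*k - 3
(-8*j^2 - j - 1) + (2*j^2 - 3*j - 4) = -6*j^2 - 4*j - 5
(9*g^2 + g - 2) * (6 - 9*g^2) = -81*g^4 - 9*g^3 + 72*g^2 + 6*g - 12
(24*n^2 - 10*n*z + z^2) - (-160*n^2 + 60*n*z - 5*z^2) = 184*n^2 - 70*n*z + 6*z^2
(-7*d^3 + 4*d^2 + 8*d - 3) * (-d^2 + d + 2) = 7*d^5 - 11*d^4 - 18*d^3 + 19*d^2 + 13*d - 6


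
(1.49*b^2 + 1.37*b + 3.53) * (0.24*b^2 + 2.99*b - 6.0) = 0.3576*b^4 + 4.7839*b^3 - 3.9965*b^2 + 2.3347*b - 21.18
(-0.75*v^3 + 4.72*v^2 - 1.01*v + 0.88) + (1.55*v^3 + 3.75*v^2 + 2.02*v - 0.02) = 0.8*v^3 + 8.47*v^2 + 1.01*v + 0.86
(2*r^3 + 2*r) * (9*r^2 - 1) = 18*r^5 + 16*r^3 - 2*r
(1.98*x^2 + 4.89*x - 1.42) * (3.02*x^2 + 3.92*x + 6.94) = 5.9796*x^4 + 22.5294*x^3 + 28.6216*x^2 + 28.3702*x - 9.8548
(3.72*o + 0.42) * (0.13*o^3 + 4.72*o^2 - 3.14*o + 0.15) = 0.4836*o^4 + 17.613*o^3 - 9.6984*o^2 - 0.7608*o + 0.063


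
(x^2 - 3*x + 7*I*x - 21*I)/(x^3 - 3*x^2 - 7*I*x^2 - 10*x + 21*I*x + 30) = (x + 7*I)/(x^2 - 7*I*x - 10)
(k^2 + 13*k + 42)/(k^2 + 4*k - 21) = (k + 6)/(k - 3)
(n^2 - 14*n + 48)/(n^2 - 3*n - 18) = (n - 8)/(n + 3)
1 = 1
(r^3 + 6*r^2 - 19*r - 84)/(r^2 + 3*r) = r + 3 - 28/r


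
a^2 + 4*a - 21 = (a - 3)*(a + 7)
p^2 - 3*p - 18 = (p - 6)*(p + 3)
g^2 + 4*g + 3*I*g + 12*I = (g + 4)*(g + 3*I)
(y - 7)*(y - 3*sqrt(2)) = y^2 - 7*y - 3*sqrt(2)*y + 21*sqrt(2)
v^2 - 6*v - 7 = (v - 7)*(v + 1)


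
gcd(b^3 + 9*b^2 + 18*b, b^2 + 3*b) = b^2 + 3*b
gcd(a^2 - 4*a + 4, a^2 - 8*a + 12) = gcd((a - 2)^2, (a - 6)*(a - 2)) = a - 2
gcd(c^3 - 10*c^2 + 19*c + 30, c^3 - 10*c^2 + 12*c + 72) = c - 6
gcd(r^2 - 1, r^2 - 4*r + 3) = r - 1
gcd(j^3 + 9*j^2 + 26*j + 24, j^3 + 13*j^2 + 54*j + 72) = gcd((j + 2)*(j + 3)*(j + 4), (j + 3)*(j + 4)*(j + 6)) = j^2 + 7*j + 12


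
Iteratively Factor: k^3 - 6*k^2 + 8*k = (k - 2)*(k^2 - 4*k) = k*(k - 2)*(k - 4)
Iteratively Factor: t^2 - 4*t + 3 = (t - 3)*(t - 1)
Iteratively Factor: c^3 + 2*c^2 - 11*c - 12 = (c - 3)*(c^2 + 5*c + 4) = (c - 3)*(c + 4)*(c + 1)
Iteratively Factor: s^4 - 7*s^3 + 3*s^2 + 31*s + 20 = (s + 1)*(s^3 - 8*s^2 + 11*s + 20) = (s - 5)*(s + 1)*(s^2 - 3*s - 4) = (s - 5)*(s + 1)^2*(s - 4)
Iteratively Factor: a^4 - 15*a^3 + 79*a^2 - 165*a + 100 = (a - 1)*(a^3 - 14*a^2 + 65*a - 100) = (a - 5)*(a - 1)*(a^2 - 9*a + 20) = (a - 5)*(a - 4)*(a - 1)*(a - 5)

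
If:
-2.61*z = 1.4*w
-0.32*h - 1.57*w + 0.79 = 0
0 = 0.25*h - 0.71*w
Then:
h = 0.91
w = 0.32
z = -0.17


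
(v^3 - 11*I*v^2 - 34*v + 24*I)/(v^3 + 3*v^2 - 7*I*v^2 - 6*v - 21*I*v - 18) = (v - 4*I)/(v + 3)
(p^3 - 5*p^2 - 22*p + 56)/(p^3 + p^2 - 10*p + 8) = (p - 7)/(p - 1)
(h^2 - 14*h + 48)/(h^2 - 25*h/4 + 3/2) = 4*(h - 8)/(4*h - 1)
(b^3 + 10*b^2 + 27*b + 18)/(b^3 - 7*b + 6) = (b^2 + 7*b + 6)/(b^2 - 3*b + 2)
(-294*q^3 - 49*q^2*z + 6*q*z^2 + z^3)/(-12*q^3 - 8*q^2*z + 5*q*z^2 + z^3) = (-49*q^2 + z^2)/(-2*q^2 - q*z + z^2)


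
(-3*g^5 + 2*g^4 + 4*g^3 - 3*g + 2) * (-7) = 21*g^5 - 14*g^4 - 28*g^3 + 21*g - 14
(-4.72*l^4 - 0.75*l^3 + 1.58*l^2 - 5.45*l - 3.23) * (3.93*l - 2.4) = -18.5496*l^5 + 8.3805*l^4 + 8.0094*l^3 - 25.2105*l^2 + 0.386099999999999*l + 7.752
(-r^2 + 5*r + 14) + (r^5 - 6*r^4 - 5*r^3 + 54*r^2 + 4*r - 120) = r^5 - 6*r^4 - 5*r^3 + 53*r^2 + 9*r - 106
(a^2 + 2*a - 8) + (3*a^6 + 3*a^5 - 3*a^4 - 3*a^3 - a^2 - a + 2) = 3*a^6 + 3*a^5 - 3*a^4 - 3*a^3 + a - 6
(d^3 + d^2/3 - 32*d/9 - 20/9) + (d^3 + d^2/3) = 2*d^3 + 2*d^2/3 - 32*d/9 - 20/9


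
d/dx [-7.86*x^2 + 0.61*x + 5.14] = 0.61 - 15.72*x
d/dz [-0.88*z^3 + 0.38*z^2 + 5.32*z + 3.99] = -2.64*z^2 + 0.76*z + 5.32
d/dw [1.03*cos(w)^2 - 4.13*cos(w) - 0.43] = (4.13 - 2.06*cos(w))*sin(w)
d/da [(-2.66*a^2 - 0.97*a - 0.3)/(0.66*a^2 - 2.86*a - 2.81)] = (8.2478*a^2 + 15.3452*a + 1.8677)/(0.4356*a^4 - 3.7752*a^3 + 4.4704*a^2 + 16.0732*a + 7.8961)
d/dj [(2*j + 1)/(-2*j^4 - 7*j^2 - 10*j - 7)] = 2*(-2*j^4 - 7*j^2 - 10*j + (2*j + 1)*(4*j^3 + 7*j + 5) - 7)/(2*j^4 + 7*j^2 + 10*j + 7)^2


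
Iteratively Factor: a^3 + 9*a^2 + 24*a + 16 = (a + 1)*(a^2 + 8*a + 16) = (a + 1)*(a + 4)*(a + 4)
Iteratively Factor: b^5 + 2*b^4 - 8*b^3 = (b - 2)*(b^4 + 4*b^3) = b*(b - 2)*(b^3 + 4*b^2) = b^2*(b - 2)*(b^2 + 4*b) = b^2*(b - 2)*(b + 4)*(b)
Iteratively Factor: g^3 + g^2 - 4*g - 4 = (g + 1)*(g^2 - 4) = (g + 1)*(g + 2)*(g - 2)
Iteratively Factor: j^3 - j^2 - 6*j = (j + 2)*(j^2 - 3*j) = j*(j + 2)*(j - 3)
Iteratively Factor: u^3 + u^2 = (u)*(u^2 + u) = u^2*(u + 1)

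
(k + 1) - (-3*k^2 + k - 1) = 3*k^2 + 2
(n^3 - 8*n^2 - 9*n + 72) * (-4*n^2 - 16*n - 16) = -4*n^5 + 16*n^4 + 148*n^3 - 16*n^2 - 1008*n - 1152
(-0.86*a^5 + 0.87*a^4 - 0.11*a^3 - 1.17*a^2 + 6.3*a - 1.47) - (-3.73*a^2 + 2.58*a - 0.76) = -0.86*a^5 + 0.87*a^4 - 0.11*a^3 + 2.56*a^2 + 3.72*a - 0.71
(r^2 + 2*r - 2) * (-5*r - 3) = -5*r^3 - 13*r^2 + 4*r + 6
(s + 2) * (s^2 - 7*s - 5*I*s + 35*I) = s^3 - 5*s^2 - 5*I*s^2 - 14*s + 25*I*s + 70*I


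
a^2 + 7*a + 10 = (a + 2)*(a + 5)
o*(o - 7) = o^2 - 7*o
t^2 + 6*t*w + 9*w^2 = (t + 3*w)^2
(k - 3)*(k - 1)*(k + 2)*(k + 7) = k^4 + 5*k^3 - 19*k^2 - 29*k + 42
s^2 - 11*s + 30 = (s - 6)*(s - 5)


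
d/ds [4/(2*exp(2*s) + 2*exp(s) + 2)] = (-4*exp(s) - 2)*exp(s)/(exp(2*s) + exp(s) + 1)^2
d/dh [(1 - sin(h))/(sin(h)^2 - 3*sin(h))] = (cos(h) - 2/tan(h) + 3*cos(h)/sin(h)^2)/(sin(h) - 3)^2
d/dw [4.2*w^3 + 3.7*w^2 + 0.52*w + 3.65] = 12.6*w^2 + 7.4*w + 0.52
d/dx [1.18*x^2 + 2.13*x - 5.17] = 2.36*x + 2.13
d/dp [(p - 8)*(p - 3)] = 2*p - 11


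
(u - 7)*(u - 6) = u^2 - 13*u + 42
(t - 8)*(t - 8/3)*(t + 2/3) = t^3 - 10*t^2 + 128*t/9 + 128/9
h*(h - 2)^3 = h^4 - 6*h^3 + 12*h^2 - 8*h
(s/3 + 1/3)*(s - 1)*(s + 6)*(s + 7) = s^4/3 + 13*s^3/3 + 41*s^2/3 - 13*s/3 - 14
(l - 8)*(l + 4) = l^2 - 4*l - 32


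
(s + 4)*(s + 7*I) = s^2 + 4*s + 7*I*s + 28*I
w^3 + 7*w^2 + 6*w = w*(w + 1)*(w + 6)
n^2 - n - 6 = (n - 3)*(n + 2)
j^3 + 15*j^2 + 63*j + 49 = (j + 1)*(j + 7)^2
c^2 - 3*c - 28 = (c - 7)*(c + 4)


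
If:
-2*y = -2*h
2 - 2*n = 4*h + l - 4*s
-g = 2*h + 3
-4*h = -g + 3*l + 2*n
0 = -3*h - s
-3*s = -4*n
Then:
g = -39/11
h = 3/11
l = -25/22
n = -27/44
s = -9/11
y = 3/11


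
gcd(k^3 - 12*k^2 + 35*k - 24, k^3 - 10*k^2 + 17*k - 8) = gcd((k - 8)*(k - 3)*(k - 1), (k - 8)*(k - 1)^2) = k^2 - 9*k + 8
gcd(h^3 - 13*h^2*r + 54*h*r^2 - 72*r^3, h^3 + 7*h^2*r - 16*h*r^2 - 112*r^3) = -h + 4*r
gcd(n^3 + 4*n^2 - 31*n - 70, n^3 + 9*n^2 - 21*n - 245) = n^2 + 2*n - 35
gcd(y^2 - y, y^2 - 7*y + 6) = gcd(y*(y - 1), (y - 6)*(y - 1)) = y - 1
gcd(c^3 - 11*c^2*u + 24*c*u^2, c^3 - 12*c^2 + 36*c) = c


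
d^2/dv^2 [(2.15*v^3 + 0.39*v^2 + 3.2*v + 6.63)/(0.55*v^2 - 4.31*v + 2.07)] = (1.77635683940025e-15*v^5 + 78.76667*v^3 - 105.72057*v^2 - 60.88248*v + 291.663678)/(0.166375*v^6 - 3.911325*v^5 + 32.52909*v^4 - 109.504601*v^3 + 122.427666*v^2 - 55.403757*v + 8.869743)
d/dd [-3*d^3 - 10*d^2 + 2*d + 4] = -9*d^2 - 20*d + 2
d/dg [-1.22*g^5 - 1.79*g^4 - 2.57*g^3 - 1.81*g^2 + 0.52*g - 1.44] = -6.1*g^4 - 7.16*g^3 - 7.71*g^2 - 3.62*g + 0.52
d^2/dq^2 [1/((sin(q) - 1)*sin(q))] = (-4 - 1/sin(q) + 4/sin(q)^2 - 2/sin(q)^3)/(sin(q) - 1)^2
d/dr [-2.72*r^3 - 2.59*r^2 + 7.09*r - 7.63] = -8.16*r^2 - 5.18*r + 7.09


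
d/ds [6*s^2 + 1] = 12*s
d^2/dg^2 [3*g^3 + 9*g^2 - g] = 18*g + 18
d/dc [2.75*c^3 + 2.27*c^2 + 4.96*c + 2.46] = 8.25*c^2 + 4.54*c + 4.96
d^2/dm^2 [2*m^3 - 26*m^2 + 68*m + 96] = 12*m - 52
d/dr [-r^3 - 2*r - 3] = -3*r^2 - 2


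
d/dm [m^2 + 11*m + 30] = 2*m + 11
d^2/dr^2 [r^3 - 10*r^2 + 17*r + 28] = 6*r - 20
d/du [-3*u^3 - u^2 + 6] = u*(-9*u - 2)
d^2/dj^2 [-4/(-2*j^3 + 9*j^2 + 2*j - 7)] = 8*(3*(3 - 2*j)*(2*j^3 - 9*j^2 - 2*j + 7) + 4*(-3*j^2 + 9*j + 1)^2)/(2*j^3 - 9*j^2 - 2*j + 7)^3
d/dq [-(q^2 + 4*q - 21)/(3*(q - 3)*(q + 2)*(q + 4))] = (q^2 + 14*q + 34)/(3*(q^4 + 12*q^3 + 52*q^2 + 96*q + 64))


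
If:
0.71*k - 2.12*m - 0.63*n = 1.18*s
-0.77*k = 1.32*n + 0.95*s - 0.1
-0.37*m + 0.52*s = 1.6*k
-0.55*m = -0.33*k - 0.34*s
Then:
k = -0.00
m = -0.02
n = 0.09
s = -0.02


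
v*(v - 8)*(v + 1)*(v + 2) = v^4 - 5*v^3 - 22*v^2 - 16*v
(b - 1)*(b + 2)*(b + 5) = b^3 + 6*b^2 + 3*b - 10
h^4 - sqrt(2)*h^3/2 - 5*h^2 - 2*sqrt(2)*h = h*(h - 2*sqrt(2))*(h + sqrt(2)/2)*(h + sqrt(2))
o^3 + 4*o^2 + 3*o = o*(o + 1)*(o + 3)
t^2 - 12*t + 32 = (t - 8)*(t - 4)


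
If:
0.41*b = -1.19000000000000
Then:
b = -2.90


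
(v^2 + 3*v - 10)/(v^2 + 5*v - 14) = (v + 5)/(v + 7)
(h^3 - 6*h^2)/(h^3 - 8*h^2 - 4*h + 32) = h^2*(h - 6)/(h^3 - 8*h^2 - 4*h + 32)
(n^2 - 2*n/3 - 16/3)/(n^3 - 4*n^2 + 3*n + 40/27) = 9*(n + 2)/(9*n^2 - 12*n - 5)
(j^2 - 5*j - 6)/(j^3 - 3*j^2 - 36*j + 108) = (j + 1)/(j^2 + 3*j - 18)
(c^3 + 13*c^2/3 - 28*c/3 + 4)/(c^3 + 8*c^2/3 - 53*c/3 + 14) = (3*c - 2)/(3*c - 7)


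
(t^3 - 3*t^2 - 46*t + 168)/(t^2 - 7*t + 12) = (t^2 + t - 42)/(t - 3)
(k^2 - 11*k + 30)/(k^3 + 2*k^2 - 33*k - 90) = (k - 5)/(k^2 + 8*k + 15)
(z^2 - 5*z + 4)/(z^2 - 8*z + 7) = (z - 4)/(z - 7)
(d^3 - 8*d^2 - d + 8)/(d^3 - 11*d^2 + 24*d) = (d^2 - 1)/(d*(d - 3))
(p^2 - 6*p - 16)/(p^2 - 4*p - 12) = (p - 8)/(p - 6)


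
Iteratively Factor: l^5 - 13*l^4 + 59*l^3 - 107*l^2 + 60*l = (l)*(l^4 - 13*l^3 + 59*l^2 - 107*l + 60) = l*(l - 4)*(l^3 - 9*l^2 + 23*l - 15) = l*(l - 5)*(l - 4)*(l^2 - 4*l + 3) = l*(l - 5)*(l - 4)*(l - 1)*(l - 3)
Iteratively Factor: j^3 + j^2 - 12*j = (j - 3)*(j^2 + 4*j) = j*(j - 3)*(j + 4)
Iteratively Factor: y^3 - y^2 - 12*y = (y - 4)*(y^2 + 3*y) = y*(y - 4)*(y + 3)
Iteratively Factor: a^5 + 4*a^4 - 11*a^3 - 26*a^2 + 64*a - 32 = (a + 4)*(a^4 - 11*a^2 + 18*a - 8) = (a - 1)*(a + 4)*(a^3 + a^2 - 10*a + 8) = (a - 1)*(a + 4)^2*(a^2 - 3*a + 2) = (a - 2)*(a - 1)*(a + 4)^2*(a - 1)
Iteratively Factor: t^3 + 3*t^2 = (t)*(t^2 + 3*t) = t*(t + 3)*(t)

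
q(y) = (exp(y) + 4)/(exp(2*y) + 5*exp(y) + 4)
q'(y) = (exp(y) + 4)*(-2*exp(2*y) - 5*exp(y))/(exp(2*y) + 5*exp(y) + 4)^2 + exp(y)/(exp(2*y) + 5*exp(y) + 4) = -exp(y)/(exp(2*y) + 2*exp(y) + 1)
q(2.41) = 0.08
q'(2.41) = -0.08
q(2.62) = 0.07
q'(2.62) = -0.06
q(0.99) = 0.27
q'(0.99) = -0.20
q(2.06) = 0.11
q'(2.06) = -0.10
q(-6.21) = 1.00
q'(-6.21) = -0.00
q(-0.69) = 0.67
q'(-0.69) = -0.22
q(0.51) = 0.38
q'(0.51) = -0.23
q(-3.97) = 0.98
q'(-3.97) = -0.02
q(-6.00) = 1.00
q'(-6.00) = 0.00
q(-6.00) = 1.00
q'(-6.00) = 0.00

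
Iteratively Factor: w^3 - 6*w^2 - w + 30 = (w - 5)*(w^2 - w - 6) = (w - 5)*(w - 3)*(w + 2)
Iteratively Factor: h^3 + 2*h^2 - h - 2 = (h + 2)*(h^2 - 1) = (h + 1)*(h + 2)*(h - 1)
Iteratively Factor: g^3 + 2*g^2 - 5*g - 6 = (g + 1)*(g^2 + g - 6) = (g + 1)*(g + 3)*(g - 2)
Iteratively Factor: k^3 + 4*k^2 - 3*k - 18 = (k + 3)*(k^2 + k - 6) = (k - 2)*(k + 3)*(k + 3)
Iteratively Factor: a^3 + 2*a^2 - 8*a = (a + 4)*(a^2 - 2*a) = (a - 2)*(a + 4)*(a)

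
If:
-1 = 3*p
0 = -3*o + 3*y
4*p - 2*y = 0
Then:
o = -2/3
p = -1/3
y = -2/3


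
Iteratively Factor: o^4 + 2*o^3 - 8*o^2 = (o)*(o^3 + 2*o^2 - 8*o) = o*(o + 4)*(o^2 - 2*o) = o*(o - 2)*(o + 4)*(o)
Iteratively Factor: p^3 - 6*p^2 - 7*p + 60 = (p + 3)*(p^2 - 9*p + 20) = (p - 5)*(p + 3)*(p - 4)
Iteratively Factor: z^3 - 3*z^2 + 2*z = (z - 2)*(z^2 - z) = z*(z - 2)*(z - 1)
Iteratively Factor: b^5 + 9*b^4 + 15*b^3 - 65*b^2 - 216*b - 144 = (b - 3)*(b^4 + 12*b^3 + 51*b^2 + 88*b + 48) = (b - 3)*(b + 4)*(b^3 + 8*b^2 + 19*b + 12) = (b - 3)*(b + 1)*(b + 4)*(b^2 + 7*b + 12) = (b - 3)*(b + 1)*(b + 3)*(b + 4)*(b + 4)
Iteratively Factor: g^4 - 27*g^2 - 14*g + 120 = (g - 5)*(g^3 + 5*g^2 - 2*g - 24) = (g - 5)*(g - 2)*(g^2 + 7*g + 12) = (g - 5)*(g - 2)*(g + 4)*(g + 3)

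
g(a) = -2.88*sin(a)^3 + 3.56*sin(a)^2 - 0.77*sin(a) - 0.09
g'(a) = -8.64*sin(a)^2*cos(a) + 7.12*sin(a)*cos(a) - 0.77*cos(a)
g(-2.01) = 5.66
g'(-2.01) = 6.08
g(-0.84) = 3.65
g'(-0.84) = -7.25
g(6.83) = 0.07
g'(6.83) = 0.51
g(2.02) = -0.00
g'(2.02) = 0.59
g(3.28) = 0.09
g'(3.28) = 1.90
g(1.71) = -0.16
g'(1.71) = 0.30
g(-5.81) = 0.03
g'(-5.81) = 0.61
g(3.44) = 0.52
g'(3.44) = 3.45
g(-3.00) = 0.10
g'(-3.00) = 1.93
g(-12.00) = 0.08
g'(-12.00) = 0.47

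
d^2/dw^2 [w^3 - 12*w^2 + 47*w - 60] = 6*w - 24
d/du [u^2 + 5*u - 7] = 2*u + 5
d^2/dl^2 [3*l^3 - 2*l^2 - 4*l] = 18*l - 4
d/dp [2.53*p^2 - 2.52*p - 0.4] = 5.06*p - 2.52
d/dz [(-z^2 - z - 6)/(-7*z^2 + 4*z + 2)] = 11*(-z^2 - 8*z + 2)/(49*z^4 - 56*z^3 - 12*z^2 + 16*z + 4)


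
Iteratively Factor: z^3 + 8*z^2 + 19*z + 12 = (z + 4)*(z^2 + 4*z + 3) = (z + 3)*(z + 4)*(z + 1)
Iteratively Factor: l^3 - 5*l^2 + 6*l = (l - 3)*(l^2 - 2*l) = (l - 3)*(l - 2)*(l)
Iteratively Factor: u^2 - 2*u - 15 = (u + 3)*(u - 5)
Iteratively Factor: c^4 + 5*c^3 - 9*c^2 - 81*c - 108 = (c - 4)*(c^3 + 9*c^2 + 27*c + 27) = (c - 4)*(c + 3)*(c^2 + 6*c + 9) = (c - 4)*(c + 3)^2*(c + 3)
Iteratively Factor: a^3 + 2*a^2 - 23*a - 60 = (a - 5)*(a^2 + 7*a + 12) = (a - 5)*(a + 4)*(a + 3)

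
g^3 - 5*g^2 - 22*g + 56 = (g - 7)*(g - 2)*(g + 4)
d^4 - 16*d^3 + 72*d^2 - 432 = (d - 6)^3*(d + 2)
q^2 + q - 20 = (q - 4)*(q + 5)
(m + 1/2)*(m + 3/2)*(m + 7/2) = m^3 + 11*m^2/2 + 31*m/4 + 21/8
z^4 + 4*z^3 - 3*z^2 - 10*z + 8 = (z - 1)^2*(z + 2)*(z + 4)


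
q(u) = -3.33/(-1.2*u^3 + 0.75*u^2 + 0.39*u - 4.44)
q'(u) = -3.33*(3.6*u^2 - 1.5*u - 0.39)/(-1.2*u^3 + 0.75*u^2 + 0.39*u - 4.44)^2 = (-11.988*u^2 + 4.995*u + 1.2987)/(1.2*u^3 - 0.75*u^2 - 0.39*u + 4.44)^2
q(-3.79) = -0.05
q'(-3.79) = -0.04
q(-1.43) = -73.96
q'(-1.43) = -14976.23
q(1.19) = 0.67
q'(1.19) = -0.40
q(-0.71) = 0.85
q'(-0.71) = -0.54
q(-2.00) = -0.45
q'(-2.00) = -1.04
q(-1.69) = -1.17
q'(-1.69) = -5.15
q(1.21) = 0.67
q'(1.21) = -0.41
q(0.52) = 0.79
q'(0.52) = 0.04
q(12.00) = 0.00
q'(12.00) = -0.00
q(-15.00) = -0.00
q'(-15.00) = -0.00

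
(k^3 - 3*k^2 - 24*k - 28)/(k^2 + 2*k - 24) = (k^3 - 3*k^2 - 24*k - 28)/(k^2 + 2*k - 24)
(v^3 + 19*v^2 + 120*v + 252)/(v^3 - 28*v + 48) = (v^2 + 13*v + 42)/(v^2 - 6*v + 8)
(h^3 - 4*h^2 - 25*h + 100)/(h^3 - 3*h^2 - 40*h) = (h^2 - 9*h + 20)/(h*(h - 8))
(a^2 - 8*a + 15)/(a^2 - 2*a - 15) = (a - 3)/(a + 3)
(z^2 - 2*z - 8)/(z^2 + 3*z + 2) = (z - 4)/(z + 1)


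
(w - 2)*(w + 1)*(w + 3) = w^3 + 2*w^2 - 5*w - 6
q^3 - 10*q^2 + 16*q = q*(q - 8)*(q - 2)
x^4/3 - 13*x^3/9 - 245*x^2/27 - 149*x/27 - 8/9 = (x/3 + 1)*(x - 8)*(x + 1/3)^2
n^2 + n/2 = n*(n + 1/2)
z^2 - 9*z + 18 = (z - 6)*(z - 3)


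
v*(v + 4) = v^2 + 4*v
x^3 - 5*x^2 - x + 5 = (x - 5)*(x - 1)*(x + 1)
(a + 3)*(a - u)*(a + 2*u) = a^3 + a^2*u + 3*a^2 - 2*a*u^2 + 3*a*u - 6*u^2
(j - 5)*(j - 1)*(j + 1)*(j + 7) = j^4 + 2*j^3 - 36*j^2 - 2*j + 35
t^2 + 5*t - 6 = (t - 1)*(t + 6)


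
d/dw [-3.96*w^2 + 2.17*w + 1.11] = 2.17 - 7.92*w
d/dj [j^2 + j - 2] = 2*j + 1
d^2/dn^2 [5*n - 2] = 0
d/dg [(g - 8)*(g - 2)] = 2*g - 10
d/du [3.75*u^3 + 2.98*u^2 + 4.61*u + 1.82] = 11.25*u^2 + 5.96*u + 4.61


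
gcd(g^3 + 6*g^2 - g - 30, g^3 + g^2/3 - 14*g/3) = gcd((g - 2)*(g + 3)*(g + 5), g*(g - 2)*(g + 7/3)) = g - 2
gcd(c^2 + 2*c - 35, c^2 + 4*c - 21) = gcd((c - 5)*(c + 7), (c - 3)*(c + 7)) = c + 7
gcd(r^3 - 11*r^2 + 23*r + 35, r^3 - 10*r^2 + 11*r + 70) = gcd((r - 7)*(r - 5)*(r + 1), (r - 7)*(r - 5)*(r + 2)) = r^2 - 12*r + 35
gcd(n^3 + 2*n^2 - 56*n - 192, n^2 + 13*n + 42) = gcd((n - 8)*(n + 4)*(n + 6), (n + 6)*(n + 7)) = n + 6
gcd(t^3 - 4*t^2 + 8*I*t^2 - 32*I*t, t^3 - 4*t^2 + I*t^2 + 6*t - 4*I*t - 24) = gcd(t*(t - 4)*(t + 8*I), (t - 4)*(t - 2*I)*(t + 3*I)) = t - 4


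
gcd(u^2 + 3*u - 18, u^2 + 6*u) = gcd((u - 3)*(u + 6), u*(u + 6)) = u + 6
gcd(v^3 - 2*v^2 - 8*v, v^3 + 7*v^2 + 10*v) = v^2 + 2*v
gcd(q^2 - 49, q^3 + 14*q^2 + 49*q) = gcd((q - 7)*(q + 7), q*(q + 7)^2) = q + 7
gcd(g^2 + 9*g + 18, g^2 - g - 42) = g + 6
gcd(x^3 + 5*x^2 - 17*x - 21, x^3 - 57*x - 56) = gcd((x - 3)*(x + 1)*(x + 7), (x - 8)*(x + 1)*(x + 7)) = x^2 + 8*x + 7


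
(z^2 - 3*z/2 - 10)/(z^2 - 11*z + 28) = (z + 5/2)/(z - 7)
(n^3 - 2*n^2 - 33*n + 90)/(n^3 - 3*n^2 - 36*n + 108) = (n - 5)/(n - 6)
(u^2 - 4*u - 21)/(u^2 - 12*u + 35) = (u + 3)/(u - 5)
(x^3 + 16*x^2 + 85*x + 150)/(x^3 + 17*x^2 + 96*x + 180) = (x + 5)/(x + 6)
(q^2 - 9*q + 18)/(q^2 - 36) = (q - 3)/(q + 6)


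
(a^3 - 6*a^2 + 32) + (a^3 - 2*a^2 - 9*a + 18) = 2*a^3 - 8*a^2 - 9*a + 50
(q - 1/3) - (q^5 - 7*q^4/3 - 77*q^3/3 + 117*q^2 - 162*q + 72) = -q^5 + 7*q^4/3 + 77*q^3/3 - 117*q^2 + 163*q - 217/3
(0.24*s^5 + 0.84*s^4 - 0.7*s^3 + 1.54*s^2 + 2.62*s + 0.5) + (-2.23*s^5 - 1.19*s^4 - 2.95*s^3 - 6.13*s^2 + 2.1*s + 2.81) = -1.99*s^5 - 0.35*s^4 - 3.65*s^3 - 4.59*s^2 + 4.72*s + 3.31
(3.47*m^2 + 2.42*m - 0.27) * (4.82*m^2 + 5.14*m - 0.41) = 16.7254*m^4 + 29.5002*m^3 + 9.7147*m^2 - 2.38*m + 0.1107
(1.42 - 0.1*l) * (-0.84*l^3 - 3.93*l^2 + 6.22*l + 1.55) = 0.084*l^4 - 0.7998*l^3 - 6.2026*l^2 + 8.6774*l + 2.201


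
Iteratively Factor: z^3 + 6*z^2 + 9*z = (z + 3)*(z^2 + 3*z) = (z + 3)^2*(z)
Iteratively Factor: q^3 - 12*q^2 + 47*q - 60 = (q - 3)*(q^2 - 9*q + 20) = (q - 4)*(q - 3)*(q - 5)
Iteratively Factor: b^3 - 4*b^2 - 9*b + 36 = (b + 3)*(b^2 - 7*b + 12) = (b - 4)*(b + 3)*(b - 3)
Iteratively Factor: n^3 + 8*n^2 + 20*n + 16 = (n + 2)*(n^2 + 6*n + 8) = (n + 2)^2*(n + 4)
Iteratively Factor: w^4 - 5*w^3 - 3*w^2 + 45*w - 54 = (w - 2)*(w^3 - 3*w^2 - 9*w + 27) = (w - 3)*(w - 2)*(w^2 - 9) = (w - 3)*(w - 2)*(w + 3)*(w - 3)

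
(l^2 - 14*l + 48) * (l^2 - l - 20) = l^4 - 15*l^3 + 42*l^2 + 232*l - 960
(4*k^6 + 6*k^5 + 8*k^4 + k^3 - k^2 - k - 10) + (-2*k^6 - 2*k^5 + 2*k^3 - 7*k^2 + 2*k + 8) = 2*k^6 + 4*k^5 + 8*k^4 + 3*k^3 - 8*k^2 + k - 2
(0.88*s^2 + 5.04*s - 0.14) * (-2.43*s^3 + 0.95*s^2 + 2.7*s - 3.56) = -2.1384*s^5 - 11.4112*s^4 + 7.5042*s^3 + 10.3422*s^2 - 18.3204*s + 0.4984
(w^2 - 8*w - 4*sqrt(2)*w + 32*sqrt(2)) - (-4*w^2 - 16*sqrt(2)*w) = 5*w^2 - 8*w + 12*sqrt(2)*w + 32*sqrt(2)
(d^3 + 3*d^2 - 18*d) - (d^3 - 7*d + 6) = 3*d^2 - 11*d - 6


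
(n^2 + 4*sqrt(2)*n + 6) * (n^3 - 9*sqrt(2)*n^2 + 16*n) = n^5 - 5*sqrt(2)*n^4 - 50*n^3 + 10*sqrt(2)*n^2 + 96*n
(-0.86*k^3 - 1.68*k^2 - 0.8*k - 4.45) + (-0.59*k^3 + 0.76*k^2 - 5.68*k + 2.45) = -1.45*k^3 - 0.92*k^2 - 6.48*k - 2.0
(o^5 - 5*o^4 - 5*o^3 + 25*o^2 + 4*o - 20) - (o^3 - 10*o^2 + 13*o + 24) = o^5 - 5*o^4 - 6*o^3 + 35*o^2 - 9*o - 44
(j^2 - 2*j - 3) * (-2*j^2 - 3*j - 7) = -2*j^4 + j^3 + 5*j^2 + 23*j + 21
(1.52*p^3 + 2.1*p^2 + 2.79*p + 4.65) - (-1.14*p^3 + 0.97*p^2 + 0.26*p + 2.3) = 2.66*p^3 + 1.13*p^2 + 2.53*p + 2.35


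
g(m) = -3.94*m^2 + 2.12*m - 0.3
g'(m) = 2.12 - 7.88*m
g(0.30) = -0.02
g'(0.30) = -0.24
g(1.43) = -5.33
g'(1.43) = -9.15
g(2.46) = -18.93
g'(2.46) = -17.26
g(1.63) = -7.31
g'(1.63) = -10.72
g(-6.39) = -174.73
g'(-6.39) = 52.47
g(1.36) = -4.70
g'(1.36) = -8.60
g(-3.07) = -43.94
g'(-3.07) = 26.31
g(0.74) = -0.89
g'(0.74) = -3.71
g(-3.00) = -42.12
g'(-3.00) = 25.76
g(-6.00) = -154.86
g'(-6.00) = 49.40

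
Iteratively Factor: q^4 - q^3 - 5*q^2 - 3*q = (q - 3)*(q^3 + 2*q^2 + q) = (q - 3)*(q + 1)*(q^2 + q) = q*(q - 3)*(q + 1)*(q + 1)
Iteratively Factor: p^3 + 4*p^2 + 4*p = (p + 2)*(p^2 + 2*p) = p*(p + 2)*(p + 2)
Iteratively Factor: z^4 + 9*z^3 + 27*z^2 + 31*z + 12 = (z + 4)*(z^3 + 5*z^2 + 7*z + 3) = (z + 3)*(z + 4)*(z^2 + 2*z + 1) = (z + 1)*(z + 3)*(z + 4)*(z + 1)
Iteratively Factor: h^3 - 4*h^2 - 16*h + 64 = (h + 4)*(h^2 - 8*h + 16) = (h - 4)*(h + 4)*(h - 4)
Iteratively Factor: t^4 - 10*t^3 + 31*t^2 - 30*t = (t - 2)*(t^3 - 8*t^2 + 15*t) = t*(t - 2)*(t^2 - 8*t + 15) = t*(t - 3)*(t - 2)*(t - 5)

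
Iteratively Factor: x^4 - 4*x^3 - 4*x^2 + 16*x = (x)*(x^3 - 4*x^2 - 4*x + 16) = x*(x - 4)*(x^2 - 4) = x*(x - 4)*(x - 2)*(x + 2)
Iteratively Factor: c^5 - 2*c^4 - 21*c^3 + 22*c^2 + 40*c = (c - 5)*(c^4 + 3*c^3 - 6*c^2 - 8*c) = (c - 5)*(c - 2)*(c^3 + 5*c^2 + 4*c) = c*(c - 5)*(c - 2)*(c^2 + 5*c + 4) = c*(c - 5)*(c - 2)*(c + 1)*(c + 4)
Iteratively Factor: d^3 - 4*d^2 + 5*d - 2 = (d - 1)*(d^2 - 3*d + 2) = (d - 2)*(d - 1)*(d - 1)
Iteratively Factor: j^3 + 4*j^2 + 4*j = (j)*(j^2 + 4*j + 4) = j*(j + 2)*(j + 2)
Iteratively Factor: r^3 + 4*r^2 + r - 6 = (r - 1)*(r^2 + 5*r + 6) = (r - 1)*(r + 2)*(r + 3)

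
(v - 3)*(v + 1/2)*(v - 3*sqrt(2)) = v^3 - 3*sqrt(2)*v^2 - 5*v^2/2 - 3*v/2 + 15*sqrt(2)*v/2 + 9*sqrt(2)/2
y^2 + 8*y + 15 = (y + 3)*(y + 5)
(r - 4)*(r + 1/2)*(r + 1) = r^3 - 5*r^2/2 - 11*r/2 - 2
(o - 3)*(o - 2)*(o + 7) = o^3 + 2*o^2 - 29*o + 42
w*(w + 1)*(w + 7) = w^3 + 8*w^2 + 7*w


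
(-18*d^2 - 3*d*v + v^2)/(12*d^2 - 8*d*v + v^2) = (3*d + v)/(-2*d + v)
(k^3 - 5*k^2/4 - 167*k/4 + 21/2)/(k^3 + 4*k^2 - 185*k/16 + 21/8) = 4*(k - 7)/(4*k - 7)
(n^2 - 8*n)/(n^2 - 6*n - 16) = n/(n + 2)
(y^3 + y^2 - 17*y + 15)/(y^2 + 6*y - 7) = (y^2 + 2*y - 15)/(y + 7)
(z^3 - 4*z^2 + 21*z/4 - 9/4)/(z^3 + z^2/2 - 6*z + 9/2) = (z - 3/2)/(z + 3)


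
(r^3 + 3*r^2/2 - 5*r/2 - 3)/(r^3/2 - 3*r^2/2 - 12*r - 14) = (2*r^2 - r - 3)/(r^2 - 5*r - 14)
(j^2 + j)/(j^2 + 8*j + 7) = j/(j + 7)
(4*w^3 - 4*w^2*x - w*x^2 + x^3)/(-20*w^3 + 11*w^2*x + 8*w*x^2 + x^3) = (-4*w^2 + x^2)/(20*w^2 + 9*w*x + x^2)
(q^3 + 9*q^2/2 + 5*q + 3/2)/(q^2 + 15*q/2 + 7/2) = (q^2 + 4*q + 3)/(q + 7)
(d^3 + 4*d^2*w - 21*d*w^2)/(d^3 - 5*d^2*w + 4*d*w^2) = (d^2 + 4*d*w - 21*w^2)/(d^2 - 5*d*w + 4*w^2)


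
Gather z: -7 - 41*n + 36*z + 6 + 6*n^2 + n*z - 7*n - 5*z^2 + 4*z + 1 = 6*n^2 - 48*n - 5*z^2 + z*(n + 40)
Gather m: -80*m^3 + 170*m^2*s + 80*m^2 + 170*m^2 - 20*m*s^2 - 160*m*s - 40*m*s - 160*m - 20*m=-80*m^3 + m^2*(170*s + 250) + m*(-20*s^2 - 200*s - 180)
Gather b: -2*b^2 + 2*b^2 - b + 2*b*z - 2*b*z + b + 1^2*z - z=0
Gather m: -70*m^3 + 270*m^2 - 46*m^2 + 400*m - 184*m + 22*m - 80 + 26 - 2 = -70*m^3 + 224*m^2 + 238*m - 56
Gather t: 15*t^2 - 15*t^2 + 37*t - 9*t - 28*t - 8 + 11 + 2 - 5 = 0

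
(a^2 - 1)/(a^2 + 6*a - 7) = (a + 1)/(a + 7)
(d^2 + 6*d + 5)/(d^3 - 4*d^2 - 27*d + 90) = (d + 1)/(d^2 - 9*d + 18)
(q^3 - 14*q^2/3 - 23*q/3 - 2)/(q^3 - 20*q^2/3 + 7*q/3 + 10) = (3*q + 1)/(3*q - 5)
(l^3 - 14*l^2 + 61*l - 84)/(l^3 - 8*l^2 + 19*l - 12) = (l - 7)/(l - 1)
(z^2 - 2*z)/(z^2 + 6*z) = (z - 2)/(z + 6)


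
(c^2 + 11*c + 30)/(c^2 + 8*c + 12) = (c + 5)/(c + 2)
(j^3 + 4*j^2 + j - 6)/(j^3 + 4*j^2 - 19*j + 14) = (j^2 + 5*j + 6)/(j^2 + 5*j - 14)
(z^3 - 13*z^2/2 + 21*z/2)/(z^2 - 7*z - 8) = z*(-2*z^2 + 13*z - 21)/(2*(-z^2 + 7*z + 8))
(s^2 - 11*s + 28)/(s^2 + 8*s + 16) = (s^2 - 11*s + 28)/(s^2 + 8*s + 16)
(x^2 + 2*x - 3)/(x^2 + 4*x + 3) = (x - 1)/(x + 1)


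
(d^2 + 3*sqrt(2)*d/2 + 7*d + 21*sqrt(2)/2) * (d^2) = d^4 + 3*sqrt(2)*d^3/2 + 7*d^3 + 21*sqrt(2)*d^2/2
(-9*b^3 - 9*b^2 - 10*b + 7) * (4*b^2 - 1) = -36*b^5 - 36*b^4 - 31*b^3 + 37*b^2 + 10*b - 7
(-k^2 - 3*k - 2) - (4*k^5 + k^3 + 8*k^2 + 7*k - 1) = -4*k^5 - k^3 - 9*k^2 - 10*k - 1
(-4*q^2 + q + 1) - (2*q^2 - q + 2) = -6*q^2 + 2*q - 1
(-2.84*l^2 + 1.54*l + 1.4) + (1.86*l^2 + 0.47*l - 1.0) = -0.98*l^2 + 2.01*l + 0.4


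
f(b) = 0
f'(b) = 0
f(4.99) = 0.00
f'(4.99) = 0.00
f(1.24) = 0.00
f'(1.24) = 0.00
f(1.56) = 0.00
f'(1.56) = 0.00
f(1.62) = 0.00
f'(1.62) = 0.00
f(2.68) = 0.00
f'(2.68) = 0.00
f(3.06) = 0.00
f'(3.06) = 0.00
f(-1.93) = 0.00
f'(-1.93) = 0.00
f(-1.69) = 0.00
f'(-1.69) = 0.00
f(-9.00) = 0.00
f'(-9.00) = 0.00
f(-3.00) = 0.00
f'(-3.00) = 0.00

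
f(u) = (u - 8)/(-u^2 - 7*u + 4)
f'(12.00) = 0.00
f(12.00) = -0.02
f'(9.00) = -0.00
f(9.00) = -0.00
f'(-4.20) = 0.13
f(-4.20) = -0.77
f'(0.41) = -63.11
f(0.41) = -7.89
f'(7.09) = -0.01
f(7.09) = 0.01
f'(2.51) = -0.22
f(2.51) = 0.28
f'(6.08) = -0.02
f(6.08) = 0.03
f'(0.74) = -21.21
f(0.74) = 4.20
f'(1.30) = -1.54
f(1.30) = 0.99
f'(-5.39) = 0.39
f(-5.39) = -1.06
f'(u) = (u - 8)*(2*u + 7)/(-u^2 - 7*u + 4)^2 + 1/(-u^2 - 7*u + 4) = (-u^2 - 7*u + (u - 8)*(2*u + 7) + 4)/(u^2 + 7*u - 4)^2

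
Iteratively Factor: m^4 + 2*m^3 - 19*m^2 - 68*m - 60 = (m + 2)*(m^3 - 19*m - 30) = (m - 5)*(m + 2)*(m^2 + 5*m + 6) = (m - 5)*(m + 2)*(m + 3)*(m + 2)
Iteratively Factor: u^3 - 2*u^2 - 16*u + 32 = (u - 2)*(u^2 - 16) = (u - 2)*(u + 4)*(u - 4)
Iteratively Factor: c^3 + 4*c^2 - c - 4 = (c + 4)*(c^2 - 1) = (c - 1)*(c + 4)*(c + 1)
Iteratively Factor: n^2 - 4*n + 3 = (n - 1)*(n - 3)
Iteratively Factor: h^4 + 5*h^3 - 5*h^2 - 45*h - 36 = (h + 3)*(h^3 + 2*h^2 - 11*h - 12) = (h + 1)*(h + 3)*(h^2 + h - 12) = (h - 3)*(h + 1)*(h + 3)*(h + 4)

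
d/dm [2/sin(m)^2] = -4*cos(m)/sin(m)^3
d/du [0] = 0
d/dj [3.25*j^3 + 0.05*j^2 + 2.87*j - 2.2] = 9.75*j^2 + 0.1*j + 2.87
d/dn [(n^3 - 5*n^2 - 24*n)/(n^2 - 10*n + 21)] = (n^4 - 20*n^3 + 137*n^2 - 210*n - 504)/(n^4 - 20*n^3 + 142*n^2 - 420*n + 441)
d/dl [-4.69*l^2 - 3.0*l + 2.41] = -9.38*l - 3.0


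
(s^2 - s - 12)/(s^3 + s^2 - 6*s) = (s - 4)/(s*(s - 2))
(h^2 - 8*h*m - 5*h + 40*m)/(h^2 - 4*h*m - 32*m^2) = (h - 5)/(h + 4*m)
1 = 1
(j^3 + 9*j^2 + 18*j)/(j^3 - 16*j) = (j^2 + 9*j + 18)/(j^2 - 16)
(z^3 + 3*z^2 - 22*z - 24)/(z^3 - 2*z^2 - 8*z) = (z^2 + 7*z + 6)/(z*(z + 2))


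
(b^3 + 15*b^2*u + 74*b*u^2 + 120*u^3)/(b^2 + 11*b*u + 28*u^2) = (b^2 + 11*b*u + 30*u^2)/(b + 7*u)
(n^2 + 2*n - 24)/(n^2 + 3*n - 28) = (n + 6)/(n + 7)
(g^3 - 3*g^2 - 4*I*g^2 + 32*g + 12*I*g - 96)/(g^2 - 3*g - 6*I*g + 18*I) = (g^2 - 4*I*g + 32)/(g - 6*I)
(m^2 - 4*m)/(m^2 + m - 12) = m*(m - 4)/(m^2 + m - 12)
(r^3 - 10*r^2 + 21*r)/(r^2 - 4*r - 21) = r*(r - 3)/(r + 3)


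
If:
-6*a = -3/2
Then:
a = 1/4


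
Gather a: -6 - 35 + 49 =8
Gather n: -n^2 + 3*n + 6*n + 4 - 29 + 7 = -n^2 + 9*n - 18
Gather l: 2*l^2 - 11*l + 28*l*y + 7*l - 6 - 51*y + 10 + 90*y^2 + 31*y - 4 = 2*l^2 + l*(28*y - 4) + 90*y^2 - 20*y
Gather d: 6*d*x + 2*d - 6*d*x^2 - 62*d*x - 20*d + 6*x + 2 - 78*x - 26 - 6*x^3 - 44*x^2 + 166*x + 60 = d*(-6*x^2 - 56*x - 18) - 6*x^3 - 44*x^2 + 94*x + 36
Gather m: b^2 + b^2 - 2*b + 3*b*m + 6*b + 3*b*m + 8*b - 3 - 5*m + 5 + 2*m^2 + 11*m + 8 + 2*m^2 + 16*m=2*b^2 + 12*b + 4*m^2 + m*(6*b + 22) + 10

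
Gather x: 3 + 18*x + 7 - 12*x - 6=6*x + 4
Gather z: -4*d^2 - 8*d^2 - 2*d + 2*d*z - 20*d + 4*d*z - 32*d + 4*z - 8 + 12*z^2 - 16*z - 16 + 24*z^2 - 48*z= -12*d^2 - 54*d + 36*z^2 + z*(6*d - 60) - 24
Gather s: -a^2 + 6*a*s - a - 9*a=-a^2 + 6*a*s - 10*a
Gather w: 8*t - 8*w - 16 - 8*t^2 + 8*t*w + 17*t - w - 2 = -8*t^2 + 25*t + w*(8*t - 9) - 18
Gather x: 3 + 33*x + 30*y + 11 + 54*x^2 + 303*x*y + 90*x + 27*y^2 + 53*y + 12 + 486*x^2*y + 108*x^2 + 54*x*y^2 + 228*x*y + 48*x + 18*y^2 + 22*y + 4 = x^2*(486*y + 162) + x*(54*y^2 + 531*y + 171) + 45*y^2 + 105*y + 30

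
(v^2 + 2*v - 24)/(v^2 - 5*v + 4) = (v + 6)/(v - 1)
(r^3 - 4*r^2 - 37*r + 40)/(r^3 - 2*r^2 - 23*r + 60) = (r^2 - 9*r + 8)/(r^2 - 7*r + 12)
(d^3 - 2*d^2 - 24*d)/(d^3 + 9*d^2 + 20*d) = (d - 6)/(d + 5)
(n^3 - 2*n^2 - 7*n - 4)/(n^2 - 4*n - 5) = (n^2 - 3*n - 4)/(n - 5)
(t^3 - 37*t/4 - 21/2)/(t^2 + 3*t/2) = t - 3/2 - 7/t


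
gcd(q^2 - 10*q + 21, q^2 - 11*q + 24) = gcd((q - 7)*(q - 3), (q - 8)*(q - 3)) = q - 3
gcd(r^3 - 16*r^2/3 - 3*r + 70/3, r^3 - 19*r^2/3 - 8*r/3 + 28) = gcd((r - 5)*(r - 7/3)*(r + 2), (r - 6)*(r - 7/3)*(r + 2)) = r^2 - r/3 - 14/3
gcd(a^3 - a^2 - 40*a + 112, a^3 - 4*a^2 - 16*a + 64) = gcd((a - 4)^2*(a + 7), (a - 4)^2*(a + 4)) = a^2 - 8*a + 16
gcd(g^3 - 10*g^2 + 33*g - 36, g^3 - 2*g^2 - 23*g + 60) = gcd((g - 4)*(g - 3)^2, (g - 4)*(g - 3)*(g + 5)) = g^2 - 7*g + 12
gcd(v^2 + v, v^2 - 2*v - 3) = v + 1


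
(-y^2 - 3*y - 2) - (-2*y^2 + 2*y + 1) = y^2 - 5*y - 3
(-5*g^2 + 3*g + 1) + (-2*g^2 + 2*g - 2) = -7*g^2 + 5*g - 1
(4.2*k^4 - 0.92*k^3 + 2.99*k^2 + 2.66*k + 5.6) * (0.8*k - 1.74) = 3.36*k^5 - 8.044*k^4 + 3.9928*k^3 - 3.0746*k^2 - 0.148400000000001*k - 9.744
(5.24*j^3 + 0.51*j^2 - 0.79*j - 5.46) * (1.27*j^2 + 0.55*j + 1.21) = 6.6548*j^5 + 3.5297*j^4 + 5.6176*j^3 - 6.7516*j^2 - 3.9589*j - 6.6066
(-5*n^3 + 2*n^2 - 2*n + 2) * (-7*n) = 35*n^4 - 14*n^3 + 14*n^2 - 14*n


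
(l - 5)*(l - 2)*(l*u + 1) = l^3*u - 7*l^2*u + l^2 + 10*l*u - 7*l + 10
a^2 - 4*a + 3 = (a - 3)*(a - 1)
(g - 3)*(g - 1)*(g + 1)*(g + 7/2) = g^4 + g^3/2 - 23*g^2/2 - g/2 + 21/2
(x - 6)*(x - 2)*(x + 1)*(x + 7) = x^4 - 45*x^2 + 40*x + 84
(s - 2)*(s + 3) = s^2 + s - 6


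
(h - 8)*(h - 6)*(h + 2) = h^3 - 12*h^2 + 20*h + 96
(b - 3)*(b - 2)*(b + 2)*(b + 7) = b^4 + 4*b^3 - 25*b^2 - 16*b + 84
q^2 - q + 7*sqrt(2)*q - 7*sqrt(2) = (q - 1)*(q + 7*sqrt(2))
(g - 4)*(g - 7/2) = g^2 - 15*g/2 + 14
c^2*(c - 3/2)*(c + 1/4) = c^4 - 5*c^3/4 - 3*c^2/8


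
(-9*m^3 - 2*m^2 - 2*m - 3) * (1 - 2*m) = 18*m^4 - 5*m^3 + 2*m^2 + 4*m - 3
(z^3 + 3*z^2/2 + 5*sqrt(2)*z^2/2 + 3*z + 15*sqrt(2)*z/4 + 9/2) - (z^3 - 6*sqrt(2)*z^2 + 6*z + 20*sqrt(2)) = 3*z^2/2 + 17*sqrt(2)*z^2/2 - 3*z + 15*sqrt(2)*z/4 - 20*sqrt(2) + 9/2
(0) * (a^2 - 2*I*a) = 0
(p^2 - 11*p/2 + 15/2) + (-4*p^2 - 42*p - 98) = -3*p^2 - 95*p/2 - 181/2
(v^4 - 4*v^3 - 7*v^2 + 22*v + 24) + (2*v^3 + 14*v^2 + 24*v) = v^4 - 2*v^3 + 7*v^2 + 46*v + 24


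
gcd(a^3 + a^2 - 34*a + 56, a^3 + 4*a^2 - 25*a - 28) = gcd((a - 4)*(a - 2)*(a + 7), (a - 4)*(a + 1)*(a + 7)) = a^2 + 3*a - 28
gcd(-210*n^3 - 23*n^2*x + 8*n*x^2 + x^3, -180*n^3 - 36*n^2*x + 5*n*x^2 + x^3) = 6*n + x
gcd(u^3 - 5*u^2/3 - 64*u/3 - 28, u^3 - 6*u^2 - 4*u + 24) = u^2 - 4*u - 12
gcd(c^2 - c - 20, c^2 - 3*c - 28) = c + 4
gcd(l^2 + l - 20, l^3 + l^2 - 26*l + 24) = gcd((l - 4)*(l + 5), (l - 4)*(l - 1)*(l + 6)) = l - 4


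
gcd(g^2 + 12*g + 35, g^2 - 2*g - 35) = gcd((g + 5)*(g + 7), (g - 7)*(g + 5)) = g + 5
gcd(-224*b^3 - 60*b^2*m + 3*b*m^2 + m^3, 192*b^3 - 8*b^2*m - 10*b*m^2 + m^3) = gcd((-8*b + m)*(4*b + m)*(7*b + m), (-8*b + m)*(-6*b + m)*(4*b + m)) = 32*b^2 + 4*b*m - m^2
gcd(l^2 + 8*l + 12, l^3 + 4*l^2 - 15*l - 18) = l + 6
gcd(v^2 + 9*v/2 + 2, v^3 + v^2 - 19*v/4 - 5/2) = v + 1/2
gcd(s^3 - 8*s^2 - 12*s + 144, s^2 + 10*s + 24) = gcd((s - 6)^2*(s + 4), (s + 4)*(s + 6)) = s + 4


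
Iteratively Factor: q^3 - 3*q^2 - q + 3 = (q + 1)*(q^2 - 4*q + 3) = (q - 3)*(q + 1)*(q - 1)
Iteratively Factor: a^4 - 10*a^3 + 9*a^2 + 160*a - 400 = (a - 5)*(a^3 - 5*a^2 - 16*a + 80) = (a - 5)*(a + 4)*(a^2 - 9*a + 20) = (a - 5)^2*(a + 4)*(a - 4)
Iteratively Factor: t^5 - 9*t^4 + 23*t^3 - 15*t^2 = (t)*(t^4 - 9*t^3 + 23*t^2 - 15*t) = t*(t - 5)*(t^3 - 4*t^2 + 3*t) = t*(t - 5)*(t - 3)*(t^2 - t) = t^2*(t - 5)*(t - 3)*(t - 1)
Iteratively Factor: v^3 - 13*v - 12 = (v + 3)*(v^2 - 3*v - 4) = (v - 4)*(v + 3)*(v + 1)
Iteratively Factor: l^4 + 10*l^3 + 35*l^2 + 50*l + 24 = (l + 3)*(l^3 + 7*l^2 + 14*l + 8) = (l + 1)*(l + 3)*(l^2 + 6*l + 8) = (l + 1)*(l + 2)*(l + 3)*(l + 4)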